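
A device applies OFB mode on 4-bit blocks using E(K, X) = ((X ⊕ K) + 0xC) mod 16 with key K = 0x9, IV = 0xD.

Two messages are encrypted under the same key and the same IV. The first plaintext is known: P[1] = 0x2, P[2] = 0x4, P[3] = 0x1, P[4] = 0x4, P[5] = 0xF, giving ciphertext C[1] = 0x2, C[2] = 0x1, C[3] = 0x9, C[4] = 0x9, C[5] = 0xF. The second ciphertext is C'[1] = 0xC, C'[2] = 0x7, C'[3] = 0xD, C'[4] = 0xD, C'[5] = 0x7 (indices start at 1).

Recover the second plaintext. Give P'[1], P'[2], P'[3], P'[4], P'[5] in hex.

P'[1] = 0xC, P'[2] = 0x2, P'[3] = 0x5, P'[4] = 0x0, P'[5] = 0x7

In OFB with a reused IV, both messages share the same keystream S_i, so C_i ⊕ C'_i = P_i ⊕ P'_i and thus P'_i = P_i ⊕ C_i ⊕ C'_i.
P'[1]: 0x2 ⊕ 0x2 ⊕ 0xC = 0xC.
P'[2]: 0x4 ⊕ 0x1 ⊕ 0x7 = 0x2.
P'[3]: 0x1 ⊕ 0x9 ⊕ 0xD = 0x5.
P'[4]: 0x4 ⊕ 0x9 ⊕ 0xD = 0x0.
P'[5]: 0xF ⊕ 0xF ⊕ 0x7 = 0x7.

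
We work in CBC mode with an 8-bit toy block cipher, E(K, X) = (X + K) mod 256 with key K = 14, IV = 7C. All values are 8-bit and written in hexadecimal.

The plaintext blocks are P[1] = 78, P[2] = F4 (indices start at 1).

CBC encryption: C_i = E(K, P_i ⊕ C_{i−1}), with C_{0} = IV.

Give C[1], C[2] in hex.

C[1] = 18, C[2] = 00

C[1]: P[1] ⊕ 7C = 04; E(K, 04) = 18.
C[2]: P[2] ⊕ 18 = EC; E(K, EC) = 00.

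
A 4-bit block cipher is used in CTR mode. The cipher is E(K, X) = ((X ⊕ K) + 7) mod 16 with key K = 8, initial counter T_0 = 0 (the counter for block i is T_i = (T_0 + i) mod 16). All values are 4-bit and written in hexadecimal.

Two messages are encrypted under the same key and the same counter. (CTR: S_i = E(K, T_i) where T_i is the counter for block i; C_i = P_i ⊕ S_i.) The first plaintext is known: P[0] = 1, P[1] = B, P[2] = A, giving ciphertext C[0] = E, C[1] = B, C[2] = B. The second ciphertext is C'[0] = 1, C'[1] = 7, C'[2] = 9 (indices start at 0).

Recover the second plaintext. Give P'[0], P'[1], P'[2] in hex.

P'[0] = E, P'[1] = 7, P'[2] = 8

In CTR with a reused counter, both messages share the same keystream S_i, so C_i ⊕ C'_i = P_i ⊕ P'_i and thus P'_i = P_i ⊕ C_i ⊕ C'_i.
P'[0]: 1 ⊕ E ⊕ 1 = E.
P'[1]: B ⊕ B ⊕ 7 = 7.
P'[2]: A ⊕ B ⊕ 9 = 8.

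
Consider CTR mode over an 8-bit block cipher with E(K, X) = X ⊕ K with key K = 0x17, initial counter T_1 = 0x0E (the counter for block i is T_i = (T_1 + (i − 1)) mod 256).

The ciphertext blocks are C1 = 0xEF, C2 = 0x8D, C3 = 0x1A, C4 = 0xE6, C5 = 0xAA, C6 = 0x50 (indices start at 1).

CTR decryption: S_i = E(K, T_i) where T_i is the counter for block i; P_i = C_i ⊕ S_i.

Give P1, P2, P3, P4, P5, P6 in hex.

P1 = 0xF6, P2 = 0x95, P3 = 0x1D, P4 = 0xE0, P5 = 0xAF, P6 = 0x54

P1: T = 0x0E, S = E(K, T) = 0x19; 0xEF ⊕ 0x19 = 0xF6.
P2: T = 0x0F, S = E(K, T) = 0x18; 0x8D ⊕ 0x18 = 0x95.
P3: T = 0x10, S = E(K, T) = 0x07; 0x1A ⊕ 0x07 = 0x1D.
P4: T = 0x11, S = E(K, T) = 0x06; 0xE6 ⊕ 0x06 = 0xE0.
P5: T = 0x12, S = E(K, T) = 0x05; 0xAA ⊕ 0x05 = 0xAF.
P6: T = 0x13, S = E(K, T) = 0x04; 0x50 ⊕ 0x04 = 0x54.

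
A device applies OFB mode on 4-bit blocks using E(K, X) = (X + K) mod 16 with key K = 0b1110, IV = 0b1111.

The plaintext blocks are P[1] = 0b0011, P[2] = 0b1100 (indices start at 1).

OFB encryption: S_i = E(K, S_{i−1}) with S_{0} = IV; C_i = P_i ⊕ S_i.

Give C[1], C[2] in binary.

C[1] = 0b1110, C[2] = 0b0111

C[1]: S = E(K, 0b1111) = 0b1101; 0b0011 ⊕ 0b1101 = 0b1110.
C[2]: S = E(K, 0b1101) = 0b1011; 0b1100 ⊕ 0b1011 = 0b0111.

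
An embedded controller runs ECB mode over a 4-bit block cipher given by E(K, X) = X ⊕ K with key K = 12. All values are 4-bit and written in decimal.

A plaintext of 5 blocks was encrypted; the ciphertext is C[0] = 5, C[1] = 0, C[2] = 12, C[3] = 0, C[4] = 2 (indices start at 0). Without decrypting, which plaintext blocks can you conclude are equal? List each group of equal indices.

ECB encrypts each block independently with the same key, so equal ciphertext blocks imply equal plaintext blocks.
C[1] = C[3] = 0, so P[1] = P[3].

P[1] = P[3]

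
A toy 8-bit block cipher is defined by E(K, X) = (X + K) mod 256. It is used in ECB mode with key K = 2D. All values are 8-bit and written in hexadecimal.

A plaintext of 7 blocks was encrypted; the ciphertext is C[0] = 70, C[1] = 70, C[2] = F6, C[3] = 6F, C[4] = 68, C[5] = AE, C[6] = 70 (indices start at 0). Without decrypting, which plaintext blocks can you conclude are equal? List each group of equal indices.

ECB encrypts each block independently with the same key, so equal ciphertext blocks imply equal plaintext blocks.
C[0] = C[1] = C[6] = 70, so P[0] = P[1] = P[6].

P[0] = P[1] = P[6]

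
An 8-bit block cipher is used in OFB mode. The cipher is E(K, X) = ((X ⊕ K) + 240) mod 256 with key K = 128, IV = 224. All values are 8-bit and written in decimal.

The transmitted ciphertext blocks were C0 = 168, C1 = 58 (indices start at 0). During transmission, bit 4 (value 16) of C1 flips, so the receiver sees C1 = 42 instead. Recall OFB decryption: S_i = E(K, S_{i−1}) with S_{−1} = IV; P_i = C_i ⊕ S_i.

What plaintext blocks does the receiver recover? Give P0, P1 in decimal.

P0 = 248, P1 = 234

Only C1 changed, to 42. In OFB, a change in C_i flips the same bit in P_i only; the keystream is unaffected. Decrypting the received ciphertext:
P0: S = E(K, 224) = 80; 168 ⊕ 80 = 248.
P1: S = E(K, 80) = 192; 42 ⊕ 192 = 234.
Blocks that differ from the original plaintext: P1.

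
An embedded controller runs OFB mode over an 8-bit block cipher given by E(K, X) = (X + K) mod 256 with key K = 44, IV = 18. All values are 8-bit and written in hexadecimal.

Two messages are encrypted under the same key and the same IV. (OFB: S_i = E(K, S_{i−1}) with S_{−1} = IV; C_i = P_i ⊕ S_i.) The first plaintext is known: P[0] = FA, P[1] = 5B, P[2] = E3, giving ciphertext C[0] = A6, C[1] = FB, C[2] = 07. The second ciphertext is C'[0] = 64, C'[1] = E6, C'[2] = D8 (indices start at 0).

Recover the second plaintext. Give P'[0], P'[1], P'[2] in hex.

In OFB with a reused IV, both messages share the same keystream S_i, so C_i ⊕ C'_i = P_i ⊕ P'_i and thus P'_i = P_i ⊕ C_i ⊕ C'_i.
P'[0]: FA ⊕ A6 ⊕ 64 = 38.
P'[1]: 5B ⊕ FB ⊕ E6 = 46.
P'[2]: E3 ⊕ 07 ⊕ D8 = 3C.

P'[0] = 38, P'[1] = 46, P'[2] = 3C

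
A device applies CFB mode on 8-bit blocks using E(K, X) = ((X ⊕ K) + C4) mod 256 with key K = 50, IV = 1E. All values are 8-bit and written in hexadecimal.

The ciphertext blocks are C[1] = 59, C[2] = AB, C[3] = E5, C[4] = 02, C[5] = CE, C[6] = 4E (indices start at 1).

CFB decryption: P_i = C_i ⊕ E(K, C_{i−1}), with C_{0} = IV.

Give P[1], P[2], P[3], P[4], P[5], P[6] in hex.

P[1] = 4B, P[2] = 66, P[3] = 5A, P[4] = 7B, P[5] = D8, P[6] = 2C

P[1]: E(K, 1E) = 12; 59 ⊕ 12 = 4B.
P[2]: E(K, 59) = CD; AB ⊕ CD = 66.
P[3]: E(K, AB) = BF; E5 ⊕ BF = 5A.
P[4]: E(K, E5) = 79; 02 ⊕ 79 = 7B.
P[5]: E(K, 02) = 16; CE ⊕ 16 = D8.
P[6]: E(K, CE) = 62; 4E ⊕ 62 = 2C.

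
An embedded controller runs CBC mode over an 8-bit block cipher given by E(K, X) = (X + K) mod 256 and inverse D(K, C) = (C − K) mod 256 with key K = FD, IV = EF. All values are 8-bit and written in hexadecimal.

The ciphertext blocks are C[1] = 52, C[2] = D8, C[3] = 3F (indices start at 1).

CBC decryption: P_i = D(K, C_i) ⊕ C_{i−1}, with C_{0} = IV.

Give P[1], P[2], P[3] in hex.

P[1] = BA, P[2] = 89, P[3] = 9A

P[1]: D(K, 52) = 55; 55 ⊕ EF = BA.
P[2]: D(K, D8) = DB; DB ⊕ 52 = 89.
P[3]: D(K, 3F) = 42; 42 ⊕ D8 = 9A.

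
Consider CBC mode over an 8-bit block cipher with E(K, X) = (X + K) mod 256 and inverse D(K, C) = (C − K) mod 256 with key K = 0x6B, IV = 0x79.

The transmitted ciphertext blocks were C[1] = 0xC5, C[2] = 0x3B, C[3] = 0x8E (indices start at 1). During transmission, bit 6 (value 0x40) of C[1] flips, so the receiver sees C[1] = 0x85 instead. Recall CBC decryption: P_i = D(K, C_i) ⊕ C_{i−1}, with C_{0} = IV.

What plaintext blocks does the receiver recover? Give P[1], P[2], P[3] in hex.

P[1] = 0x63, P[2] = 0x55, P[3] = 0x18

Only C[1] changed, to 0x85. In CBC, a change in C_i garbles P_i and flips the same bit in P_{i+1}. Decrypting the received ciphertext:
P[1]: D(K, 0x85) = 0x1A; 0x1A ⊕ 0x79 = 0x63.
P[2]: D(K, 0x3B) = 0xD0; 0xD0 ⊕ 0x85 = 0x55.
P[3]: D(K, 0x8E) = 0x23; 0x23 ⊕ 0x3B = 0x18.
Blocks that differ from the original plaintext: P[1], P[2].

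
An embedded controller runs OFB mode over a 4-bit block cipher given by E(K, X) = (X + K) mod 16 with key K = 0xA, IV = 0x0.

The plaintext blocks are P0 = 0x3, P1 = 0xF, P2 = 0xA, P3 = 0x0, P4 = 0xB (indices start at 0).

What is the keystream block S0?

OFB encryption: S_i = E(K, S_{i−1}) with S_{−1} = IV; C_i = P_i ⊕ S_i.
C0: S = E(K, 0x0) = 0xA; 0x3 ⊕ 0xA = 0x9.
So S0 = 0xA.

0xA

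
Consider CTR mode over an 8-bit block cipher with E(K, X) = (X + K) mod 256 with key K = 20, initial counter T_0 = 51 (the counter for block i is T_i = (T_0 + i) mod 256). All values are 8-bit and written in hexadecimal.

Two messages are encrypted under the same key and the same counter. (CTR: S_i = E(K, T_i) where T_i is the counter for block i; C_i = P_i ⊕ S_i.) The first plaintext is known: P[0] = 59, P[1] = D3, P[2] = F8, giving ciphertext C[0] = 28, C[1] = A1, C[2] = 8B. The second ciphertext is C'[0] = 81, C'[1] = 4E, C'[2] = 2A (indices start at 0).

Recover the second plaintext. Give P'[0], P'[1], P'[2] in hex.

P'[0] = F0, P'[1] = 3C, P'[2] = 59

In CTR with a reused counter, both messages share the same keystream S_i, so C_i ⊕ C'_i = P_i ⊕ P'_i and thus P'_i = P_i ⊕ C_i ⊕ C'_i.
P'[0]: 59 ⊕ 28 ⊕ 81 = F0.
P'[1]: D3 ⊕ A1 ⊕ 4E = 3C.
P'[2]: F8 ⊕ 8B ⊕ 2A = 59.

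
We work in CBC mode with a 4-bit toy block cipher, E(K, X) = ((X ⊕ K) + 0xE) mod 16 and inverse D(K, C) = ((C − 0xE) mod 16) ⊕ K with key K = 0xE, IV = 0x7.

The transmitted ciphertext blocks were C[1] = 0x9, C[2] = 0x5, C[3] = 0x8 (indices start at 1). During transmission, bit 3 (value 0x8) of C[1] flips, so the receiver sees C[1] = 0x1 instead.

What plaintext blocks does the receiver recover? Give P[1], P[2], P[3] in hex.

P[1] = 0xA, P[2] = 0x8, P[3] = 0x1

CBC decryption: P_i = D(K, C_i) ⊕ C_{i−1}, with C_{0} = IV.
Only C[1] changed, to 0x1. In CBC, a change in C_i garbles P_i and flips the same bit in P_{i+1}. Decrypting the received ciphertext:
P[1]: D(K, 0x1) = 0xD; 0xD ⊕ 0x7 = 0xA.
P[2]: D(K, 0x5) = 0x9; 0x9 ⊕ 0x1 = 0x8.
P[3]: D(K, 0x8) = 0x4; 0x4 ⊕ 0x5 = 0x1.
Blocks that differ from the original plaintext: P[1], P[2].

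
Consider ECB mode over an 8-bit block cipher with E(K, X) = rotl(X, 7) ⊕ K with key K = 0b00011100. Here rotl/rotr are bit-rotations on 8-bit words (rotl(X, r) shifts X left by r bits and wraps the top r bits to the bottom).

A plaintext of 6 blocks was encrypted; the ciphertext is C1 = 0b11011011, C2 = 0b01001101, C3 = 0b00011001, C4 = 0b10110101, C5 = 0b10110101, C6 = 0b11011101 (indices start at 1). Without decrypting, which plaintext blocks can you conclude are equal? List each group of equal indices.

P4 = P5

ECB encrypts each block independently with the same key, so equal ciphertext blocks imply equal plaintext blocks.
C4 = C5 = 0b10110101, so P4 = P5.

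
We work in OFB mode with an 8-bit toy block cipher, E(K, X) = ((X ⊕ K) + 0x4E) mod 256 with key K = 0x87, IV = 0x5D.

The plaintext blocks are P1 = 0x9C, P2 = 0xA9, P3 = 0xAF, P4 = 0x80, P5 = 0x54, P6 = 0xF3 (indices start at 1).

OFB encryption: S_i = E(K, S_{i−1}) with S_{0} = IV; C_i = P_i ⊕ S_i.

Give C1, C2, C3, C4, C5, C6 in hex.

C1 = 0xB4, C2 = 0x54, C3 = 0x67, C4 = 0x1D, C5 = 0x3C, C6 = 0xCE

C1: S = E(K, 0x5D) = 0x28; 0x9C ⊕ 0x28 = 0xB4.
C2: S = E(K, 0x28) = 0xFD; 0xA9 ⊕ 0xFD = 0x54.
C3: S = E(K, 0xFD) = 0xC8; 0xAF ⊕ 0xC8 = 0x67.
C4: S = E(K, 0xC8) = 0x9D; 0x80 ⊕ 0x9D = 0x1D.
C5: S = E(K, 0x9D) = 0x68; 0x54 ⊕ 0x68 = 0x3C.
C6: S = E(K, 0x68) = 0x3D; 0xF3 ⊕ 0x3D = 0xCE.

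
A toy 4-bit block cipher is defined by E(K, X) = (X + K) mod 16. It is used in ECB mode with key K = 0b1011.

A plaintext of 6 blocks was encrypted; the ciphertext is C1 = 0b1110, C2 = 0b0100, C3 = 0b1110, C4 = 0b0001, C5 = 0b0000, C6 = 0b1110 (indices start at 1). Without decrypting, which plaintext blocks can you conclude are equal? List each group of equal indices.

ECB encrypts each block independently with the same key, so equal ciphertext blocks imply equal plaintext blocks.
C1 = C3 = C6 = 0b1110, so P1 = P3 = P6.

P1 = P3 = P6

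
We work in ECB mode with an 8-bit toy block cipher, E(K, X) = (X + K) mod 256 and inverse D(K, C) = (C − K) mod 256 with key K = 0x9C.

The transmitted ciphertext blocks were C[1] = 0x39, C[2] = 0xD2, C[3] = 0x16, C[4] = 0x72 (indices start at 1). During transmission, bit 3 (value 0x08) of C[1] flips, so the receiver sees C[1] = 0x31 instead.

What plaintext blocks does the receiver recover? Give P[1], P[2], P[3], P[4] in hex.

P[1] = 0x95, P[2] = 0x36, P[3] = 0x7A, P[4] = 0xD6

ECB decryption: P_i = D(K, C_i).
Only C[1] changed, to 0x31. In ECB, a change in C_i affects only P_i. Decrypting the received ciphertext:
P[1]: D(K, 0x31) = 0x95.
P[2]: D(K, 0xD2) = 0x36.
P[3]: D(K, 0x16) = 0x7A.
P[4]: D(K, 0x72) = 0xD6.
Blocks that differ from the original plaintext: P[1].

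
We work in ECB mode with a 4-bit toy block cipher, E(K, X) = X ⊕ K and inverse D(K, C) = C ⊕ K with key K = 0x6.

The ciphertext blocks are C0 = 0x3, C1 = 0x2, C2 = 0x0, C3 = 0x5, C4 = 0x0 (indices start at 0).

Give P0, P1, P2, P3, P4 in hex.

ECB decryption: P_i = D(K, C_i).
P0: D(K, 0x3) = 0x5.
P1: D(K, 0x2) = 0x4.
P2: D(K, 0x0) = 0x6.
P3: D(K, 0x5) = 0x3.
P4: D(K, 0x0) = 0x6.

P0 = 0x5, P1 = 0x4, P2 = 0x6, P3 = 0x3, P4 = 0x6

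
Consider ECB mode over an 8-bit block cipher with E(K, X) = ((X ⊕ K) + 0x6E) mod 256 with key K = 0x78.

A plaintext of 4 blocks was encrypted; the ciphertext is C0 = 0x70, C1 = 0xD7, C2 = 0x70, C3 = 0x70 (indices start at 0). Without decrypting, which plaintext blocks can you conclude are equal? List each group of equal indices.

P0 = P2 = P3

ECB encrypts each block independently with the same key, so equal ciphertext blocks imply equal plaintext blocks.
C0 = C2 = C3 = 0x70, so P0 = P2 = P3.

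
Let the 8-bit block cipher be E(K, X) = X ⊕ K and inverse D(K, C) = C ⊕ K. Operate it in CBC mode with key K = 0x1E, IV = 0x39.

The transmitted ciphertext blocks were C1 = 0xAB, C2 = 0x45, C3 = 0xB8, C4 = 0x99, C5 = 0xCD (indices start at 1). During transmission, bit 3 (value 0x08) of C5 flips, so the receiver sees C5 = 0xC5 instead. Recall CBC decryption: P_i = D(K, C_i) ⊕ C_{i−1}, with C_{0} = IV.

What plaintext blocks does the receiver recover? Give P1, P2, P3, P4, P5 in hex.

Only C5 changed, to 0xC5. In CBC, a change in C_i garbles P_i and flips the same bit in P_{i+1}. Decrypting the received ciphertext:
P1: D(K, 0xAB) = 0xB5; 0xB5 ⊕ 0x39 = 0x8C.
P2: D(K, 0x45) = 0x5B; 0x5B ⊕ 0xAB = 0xF0.
P3: D(K, 0xB8) = 0xA6; 0xA6 ⊕ 0x45 = 0xE3.
P4: D(K, 0x99) = 0x87; 0x87 ⊕ 0xB8 = 0x3F.
P5: D(K, 0xC5) = 0xDB; 0xDB ⊕ 0x99 = 0x42.
Blocks that differ from the original plaintext: P5.

P1 = 0x8C, P2 = 0xF0, P3 = 0xE3, P4 = 0x3F, P5 = 0x42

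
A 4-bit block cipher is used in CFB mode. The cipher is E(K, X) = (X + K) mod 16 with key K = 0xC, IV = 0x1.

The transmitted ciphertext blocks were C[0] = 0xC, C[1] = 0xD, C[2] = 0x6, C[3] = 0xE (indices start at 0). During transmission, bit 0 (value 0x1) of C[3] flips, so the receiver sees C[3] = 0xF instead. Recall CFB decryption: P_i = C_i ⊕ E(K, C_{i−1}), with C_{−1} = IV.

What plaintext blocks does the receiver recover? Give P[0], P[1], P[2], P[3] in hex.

P[0] = 0x1, P[1] = 0x5, P[2] = 0xF, P[3] = 0xD

Only C[3] changed, to 0xF. In CFB, a change in C_i flips the same bit in P_i and garbles P_{i+1}. Decrypting the received ciphertext:
P[0]: E(K, 0x1) = 0xD; 0xC ⊕ 0xD = 0x1.
P[1]: E(K, 0xC) = 0x8; 0xD ⊕ 0x8 = 0x5.
P[2]: E(K, 0xD) = 0x9; 0x6 ⊕ 0x9 = 0xF.
P[3]: E(K, 0x6) = 0x2; 0xF ⊕ 0x2 = 0xD.
Blocks that differ from the original plaintext: P[3].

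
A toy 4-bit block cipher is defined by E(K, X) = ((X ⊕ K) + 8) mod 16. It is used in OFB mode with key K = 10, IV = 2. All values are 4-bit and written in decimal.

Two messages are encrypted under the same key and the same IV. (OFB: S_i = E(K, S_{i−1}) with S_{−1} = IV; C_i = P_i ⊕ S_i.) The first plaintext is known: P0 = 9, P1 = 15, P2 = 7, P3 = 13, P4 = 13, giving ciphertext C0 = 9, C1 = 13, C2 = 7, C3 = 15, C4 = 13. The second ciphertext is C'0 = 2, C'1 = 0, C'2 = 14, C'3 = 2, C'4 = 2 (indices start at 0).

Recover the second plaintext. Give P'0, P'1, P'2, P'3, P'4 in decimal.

In OFB with a reused IV, both messages share the same keystream S_i, so C_i ⊕ C'_i = P_i ⊕ P'_i and thus P'_i = P_i ⊕ C_i ⊕ C'_i.
P'0: 9 ⊕ 9 ⊕ 2 = 2.
P'1: 15 ⊕ 13 ⊕ 0 = 2.
P'2: 7 ⊕ 7 ⊕ 14 = 14.
P'3: 13 ⊕ 15 ⊕ 2 = 0.
P'4: 13 ⊕ 13 ⊕ 2 = 2.

P'0 = 2, P'1 = 2, P'2 = 14, P'3 = 0, P'4 = 2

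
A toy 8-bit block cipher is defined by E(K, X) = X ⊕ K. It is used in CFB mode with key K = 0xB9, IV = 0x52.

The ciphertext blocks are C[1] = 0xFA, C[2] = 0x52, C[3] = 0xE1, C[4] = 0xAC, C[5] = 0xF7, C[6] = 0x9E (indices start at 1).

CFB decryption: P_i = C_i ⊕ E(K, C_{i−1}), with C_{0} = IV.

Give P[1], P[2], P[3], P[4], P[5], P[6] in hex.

P[1] = 0x11, P[2] = 0x11, P[3] = 0x0A, P[4] = 0xF4, P[5] = 0xE2, P[6] = 0xD0

P[1]: E(K, 0x52) = 0xEB; 0xFA ⊕ 0xEB = 0x11.
P[2]: E(K, 0xFA) = 0x43; 0x52 ⊕ 0x43 = 0x11.
P[3]: E(K, 0x52) = 0xEB; 0xE1 ⊕ 0xEB = 0x0A.
P[4]: E(K, 0xE1) = 0x58; 0xAC ⊕ 0x58 = 0xF4.
P[5]: E(K, 0xAC) = 0x15; 0xF7 ⊕ 0x15 = 0xE2.
P[6]: E(K, 0xF7) = 0x4E; 0x9E ⊕ 0x4E = 0xD0.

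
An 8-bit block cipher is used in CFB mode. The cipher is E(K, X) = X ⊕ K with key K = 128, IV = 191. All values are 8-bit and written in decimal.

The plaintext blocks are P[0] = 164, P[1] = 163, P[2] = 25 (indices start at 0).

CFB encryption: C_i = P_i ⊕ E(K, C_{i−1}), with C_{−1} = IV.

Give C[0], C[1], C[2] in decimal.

C[0]: E(K, 191) = 63; 164 ⊕ 63 = 155.
C[1]: E(K, 155) = 27; 163 ⊕ 27 = 184.
C[2]: E(K, 184) = 56; 25 ⊕ 56 = 33.

C[0] = 155, C[1] = 184, C[2] = 33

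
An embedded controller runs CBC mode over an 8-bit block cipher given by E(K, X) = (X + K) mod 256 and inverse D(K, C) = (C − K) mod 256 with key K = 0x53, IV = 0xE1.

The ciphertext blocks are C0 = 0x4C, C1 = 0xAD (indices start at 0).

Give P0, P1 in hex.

P0 = 0x18, P1 = 0x16

CBC decryption: P_i = D(K, C_i) ⊕ C_{i−1}, with C_{−1} = IV.
P0: D(K, 0x4C) = 0xF9; 0xF9 ⊕ 0xE1 = 0x18.
P1: D(K, 0xAD) = 0x5A; 0x5A ⊕ 0x4C = 0x16.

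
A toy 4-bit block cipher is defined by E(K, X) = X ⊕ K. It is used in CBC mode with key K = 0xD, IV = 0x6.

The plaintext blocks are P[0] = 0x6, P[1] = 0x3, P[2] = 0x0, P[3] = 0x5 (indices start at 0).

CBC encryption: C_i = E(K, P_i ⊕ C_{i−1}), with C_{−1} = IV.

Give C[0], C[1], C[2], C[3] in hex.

C[0]: P[0] ⊕ 0x6 = 0x0; E(K, 0x0) = 0xD.
C[1]: P[1] ⊕ 0xD = 0xE; E(K, 0xE) = 0x3.
C[2]: P[2] ⊕ 0x3 = 0x3; E(K, 0x3) = 0xE.
C[3]: P[3] ⊕ 0xE = 0xB; E(K, 0xB) = 0x6.

C[0] = 0xD, C[1] = 0x3, C[2] = 0xE, C[3] = 0x6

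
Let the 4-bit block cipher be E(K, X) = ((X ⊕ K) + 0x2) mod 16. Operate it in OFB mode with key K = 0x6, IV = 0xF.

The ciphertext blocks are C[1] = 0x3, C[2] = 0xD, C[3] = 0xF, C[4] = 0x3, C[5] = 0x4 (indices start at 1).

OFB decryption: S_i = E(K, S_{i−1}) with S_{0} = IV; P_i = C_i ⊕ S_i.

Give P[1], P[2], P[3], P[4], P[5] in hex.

P[1]: S = E(K, 0xF) = 0xB; 0x3 ⊕ 0xB = 0x8.
P[2]: S = E(K, 0xB) = 0xF; 0xD ⊕ 0xF = 0x2.
P[3]: S = E(K, 0xF) = 0xB; 0xF ⊕ 0xB = 0x4.
P[4]: S = E(K, 0xB) = 0xF; 0x3 ⊕ 0xF = 0xC.
P[5]: S = E(K, 0xF) = 0xB; 0x4 ⊕ 0xB = 0xF.

P[1] = 0x8, P[2] = 0x2, P[3] = 0x4, P[4] = 0xC, P[5] = 0xF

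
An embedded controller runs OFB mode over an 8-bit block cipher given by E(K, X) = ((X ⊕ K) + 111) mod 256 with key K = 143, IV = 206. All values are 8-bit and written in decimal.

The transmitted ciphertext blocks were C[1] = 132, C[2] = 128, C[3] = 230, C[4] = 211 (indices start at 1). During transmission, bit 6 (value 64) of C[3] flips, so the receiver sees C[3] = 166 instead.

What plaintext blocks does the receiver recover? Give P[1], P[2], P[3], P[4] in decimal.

OFB decryption: S_i = E(K, S_{i−1}) with S_{0} = IV; P_i = C_i ⊕ S_i.
Only C[3] changed, to 166. In OFB, a change in C_i flips the same bit in P_i only; the keystream is unaffected. Decrypting the received ciphertext:
P[1]: S = E(K, 206) = 176; 132 ⊕ 176 = 52.
P[2]: S = E(K, 176) = 174; 128 ⊕ 174 = 46.
P[3]: S = E(K, 174) = 144; 166 ⊕ 144 = 54.
P[4]: S = E(K, 144) = 142; 211 ⊕ 142 = 93.
Blocks that differ from the original plaintext: P[3].

P[1] = 52, P[2] = 46, P[3] = 54, P[4] = 93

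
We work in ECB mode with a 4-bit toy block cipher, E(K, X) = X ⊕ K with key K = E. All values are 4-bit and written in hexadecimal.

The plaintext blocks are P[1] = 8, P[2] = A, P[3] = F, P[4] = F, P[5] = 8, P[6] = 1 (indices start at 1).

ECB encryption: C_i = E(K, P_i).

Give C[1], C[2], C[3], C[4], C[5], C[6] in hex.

C[1] = 6, C[2] = 4, C[3] = 1, C[4] = 1, C[5] = 6, C[6] = F

C[1]: E(K, 8) = 6.
C[2]: E(K, A) = 4.
C[3]: E(K, F) = 1.
C[4]: E(K, F) = 1.
C[5]: E(K, 8) = 6.
C[6]: E(K, 1) = F.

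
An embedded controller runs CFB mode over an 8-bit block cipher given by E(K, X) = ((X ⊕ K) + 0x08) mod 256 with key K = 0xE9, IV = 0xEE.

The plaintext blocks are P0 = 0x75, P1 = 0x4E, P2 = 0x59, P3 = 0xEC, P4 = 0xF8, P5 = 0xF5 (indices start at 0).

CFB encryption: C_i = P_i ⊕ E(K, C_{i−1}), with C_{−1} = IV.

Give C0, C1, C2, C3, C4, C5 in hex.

C0 = 0x7A, C1 = 0xD5, C2 = 0x1D, C3 = 0x10, C4 = 0xF9, C5 = 0xED

C0: E(K, 0xEE) = 0x0F; 0x75 ⊕ 0x0F = 0x7A.
C1: E(K, 0x7A) = 0x9B; 0x4E ⊕ 0x9B = 0xD5.
C2: E(K, 0xD5) = 0x44; 0x59 ⊕ 0x44 = 0x1D.
C3: E(K, 0x1D) = 0xFC; 0xEC ⊕ 0xFC = 0x10.
C4: E(K, 0x10) = 0x01; 0xF8 ⊕ 0x01 = 0xF9.
C5: E(K, 0xF9) = 0x18; 0xF5 ⊕ 0x18 = 0xED.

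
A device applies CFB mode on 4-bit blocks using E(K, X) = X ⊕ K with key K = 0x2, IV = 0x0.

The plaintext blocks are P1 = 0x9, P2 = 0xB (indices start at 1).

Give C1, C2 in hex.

CFB encryption: C_i = P_i ⊕ E(K, C_{i−1}), with C_{0} = IV.
C1: E(K, 0x0) = 0x2; 0x9 ⊕ 0x2 = 0xB.
C2: E(K, 0xB) = 0x9; 0xB ⊕ 0x9 = 0x2.

C1 = 0xB, C2 = 0x2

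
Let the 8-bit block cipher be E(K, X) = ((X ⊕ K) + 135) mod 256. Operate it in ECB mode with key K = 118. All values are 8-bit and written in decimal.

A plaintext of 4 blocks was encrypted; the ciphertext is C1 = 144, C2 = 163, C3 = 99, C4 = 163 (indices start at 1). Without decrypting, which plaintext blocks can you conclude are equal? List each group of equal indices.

ECB encrypts each block independently with the same key, so equal ciphertext blocks imply equal plaintext blocks.
C2 = C4 = 163, so P2 = P4.

P2 = P4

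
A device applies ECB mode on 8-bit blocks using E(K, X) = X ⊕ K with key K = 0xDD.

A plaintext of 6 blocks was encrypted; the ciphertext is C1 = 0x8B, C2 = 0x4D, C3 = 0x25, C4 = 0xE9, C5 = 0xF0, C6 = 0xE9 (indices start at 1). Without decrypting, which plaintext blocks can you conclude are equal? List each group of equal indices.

ECB encrypts each block independently with the same key, so equal ciphertext blocks imply equal plaintext blocks.
C4 = C6 = 0xE9, so P4 = P6.

P4 = P6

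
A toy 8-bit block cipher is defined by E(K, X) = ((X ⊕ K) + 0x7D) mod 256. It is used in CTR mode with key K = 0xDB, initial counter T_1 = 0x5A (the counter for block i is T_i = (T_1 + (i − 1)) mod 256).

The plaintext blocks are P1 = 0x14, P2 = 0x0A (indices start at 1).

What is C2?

CTR encryption: S_i = E(K, T_i) where T_i is the counter for block i; C_i = P_i ⊕ S_i.
C1: T = 0x5A, S = E(K, T) = 0xFE; 0x14 ⊕ 0xFE = 0xEA.
C2: T = 0x5B, S = E(K, T) = 0xFD; 0x0A ⊕ 0xFD = 0xF7.

C2 = 0xF7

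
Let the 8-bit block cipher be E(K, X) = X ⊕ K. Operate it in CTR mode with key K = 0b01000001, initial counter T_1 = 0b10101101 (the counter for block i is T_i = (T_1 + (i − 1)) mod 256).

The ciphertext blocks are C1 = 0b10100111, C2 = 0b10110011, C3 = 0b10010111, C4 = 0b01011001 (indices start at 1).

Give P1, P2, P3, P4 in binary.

P1 = 0b01001011, P2 = 0b01011100, P3 = 0b01111001, P4 = 0b10101000

CTR decryption: S_i = E(K, T_i) where T_i is the counter for block i; P_i = C_i ⊕ S_i.
P1: T = 0b10101101, S = E(K, T) = 0b11101100; 0b10100111 ⊕ 0b11101100 = 0b01001011.
P2: T = 0b10101110, S = E(K, T) = 0b11101111; 0b10110011 ⊕ 0b11101111 = 0b01011100.
P3: T = 0b10101111, S = E(K, T) = 0b11101110; 0b10010111 ⊕ 0b11101110 = 0b01111001.
P4: T = 0b10110000, S = E(K, T) = 0b11110001; 0b01011001 ⊕ 0b11110001 = 0b10101000.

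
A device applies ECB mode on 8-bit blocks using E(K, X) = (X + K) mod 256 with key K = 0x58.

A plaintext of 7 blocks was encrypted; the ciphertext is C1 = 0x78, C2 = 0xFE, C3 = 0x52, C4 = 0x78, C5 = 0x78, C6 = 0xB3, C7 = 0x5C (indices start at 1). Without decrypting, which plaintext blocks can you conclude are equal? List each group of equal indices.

P1 = P4 = P5

ECB encrypts each block independently with the same key, so equal ciphertext blocks imply equal plaintext blocks.
C1 = C4 = C5 = 0x78, so P1 = P4 = P5.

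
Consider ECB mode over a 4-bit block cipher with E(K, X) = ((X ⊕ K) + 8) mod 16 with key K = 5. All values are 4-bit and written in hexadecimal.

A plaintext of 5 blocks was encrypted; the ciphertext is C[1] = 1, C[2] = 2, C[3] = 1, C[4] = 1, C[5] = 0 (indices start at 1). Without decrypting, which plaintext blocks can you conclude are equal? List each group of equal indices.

ECB encrypts each block independently with the same key, so equal ciphertext blocks imply equal plaintext blocks.
C[1] = C[3] = C[4] = 1, so P[1] = P[3] = P[4].

P[1] = P[3] = P[4]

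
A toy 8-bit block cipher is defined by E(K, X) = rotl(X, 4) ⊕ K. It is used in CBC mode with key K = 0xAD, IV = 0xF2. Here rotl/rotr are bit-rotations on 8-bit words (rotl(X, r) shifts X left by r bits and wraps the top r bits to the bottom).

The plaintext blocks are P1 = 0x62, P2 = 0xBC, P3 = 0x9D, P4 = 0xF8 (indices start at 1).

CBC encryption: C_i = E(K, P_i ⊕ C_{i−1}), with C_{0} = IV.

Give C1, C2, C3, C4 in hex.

C1 = 0xA4, C2 = 0x2C, C3 = 0xB6, C4 = 0x49

C1: P1 ⊕ 0xF2 = 0x90; E(K, 0x90) = 0xA4.
C2: P2 ⊕ 0xA4 = 0x18; E(K, 0x18) = 0x2C.
C3: P3 ⊕ 0x2C = 0xB1; E(K, 0xB1) = 0xB6.
C4: P4 ⊕ 0xB6 = 0x4E; E(K, 0x4E) = 0x49.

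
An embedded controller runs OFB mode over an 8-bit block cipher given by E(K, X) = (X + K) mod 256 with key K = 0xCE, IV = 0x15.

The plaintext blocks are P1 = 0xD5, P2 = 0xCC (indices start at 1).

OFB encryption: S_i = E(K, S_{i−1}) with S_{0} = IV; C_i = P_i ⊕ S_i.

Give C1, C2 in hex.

C1: S = E(K, 0x15) = 0xE3; 0xD5 ⊕ 0xE3 = 0x36.
C2: S = E(K, 0xE3) = 0xB1; 0xCC ⊕ 0xB1 = 0x7D.

C1 = 0x36, C2 = 0x7D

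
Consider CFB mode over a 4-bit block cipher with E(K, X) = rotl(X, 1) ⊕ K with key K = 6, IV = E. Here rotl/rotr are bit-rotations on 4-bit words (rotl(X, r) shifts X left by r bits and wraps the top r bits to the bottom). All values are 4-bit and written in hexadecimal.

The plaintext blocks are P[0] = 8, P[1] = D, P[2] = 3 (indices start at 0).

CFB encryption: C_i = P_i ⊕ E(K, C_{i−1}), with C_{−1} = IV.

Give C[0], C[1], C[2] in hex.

C[0]: E(K, E) = B; 8 ⊕ B = 3.
C[1]: E(K, 3) = 0; D ⊕ 0 = D.
C[2]: E(K, D) = D; 3 ⊕ D = E.

C[0] = 3, C[1] = D, C[2] = E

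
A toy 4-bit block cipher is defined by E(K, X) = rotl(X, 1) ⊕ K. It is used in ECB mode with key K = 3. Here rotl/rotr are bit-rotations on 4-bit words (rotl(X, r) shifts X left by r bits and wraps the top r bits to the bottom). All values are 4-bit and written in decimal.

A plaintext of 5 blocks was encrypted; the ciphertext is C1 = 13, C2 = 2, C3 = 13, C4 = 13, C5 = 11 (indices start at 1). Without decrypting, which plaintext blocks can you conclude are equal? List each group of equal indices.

ECB encrypts each block independently with the same key, so equal ciphertext blocks imply equal plaintext blocks.
C1 = C3 = C4 = 13, so P1 = P3 = P4.

P1 = P3 = P4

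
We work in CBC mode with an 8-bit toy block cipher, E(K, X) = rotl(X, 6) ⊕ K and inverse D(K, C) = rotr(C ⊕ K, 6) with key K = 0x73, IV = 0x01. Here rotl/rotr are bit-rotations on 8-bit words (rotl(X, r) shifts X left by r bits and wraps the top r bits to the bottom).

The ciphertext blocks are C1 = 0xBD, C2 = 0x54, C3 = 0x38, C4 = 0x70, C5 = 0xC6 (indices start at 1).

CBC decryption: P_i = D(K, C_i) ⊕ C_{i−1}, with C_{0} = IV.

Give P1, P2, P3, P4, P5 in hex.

P1 = 0x3A, P2 = 0x21, P3 = 0x79, P4 = 0x34, P5 = 0xA6

P1: D(K, 0xBD) = 0x3B; 0x3B ⊕ 0x01 = 0x3A.
P2: D(K, 0x54) = 0x9C; 0x9C ⊕ 0xBD = 0x21.
P3: D(K, 0x38) = 0x2D; 0x2D ⊕ 0x54 = 0x79.
P4: D(K, 0x70) = 0x0C; 0x0C ⊕ 0x38 = 0x34.
P5: D(K, 0xC6) = 0xD6; 0xD6 ⊕ 0x70 = 0xA6.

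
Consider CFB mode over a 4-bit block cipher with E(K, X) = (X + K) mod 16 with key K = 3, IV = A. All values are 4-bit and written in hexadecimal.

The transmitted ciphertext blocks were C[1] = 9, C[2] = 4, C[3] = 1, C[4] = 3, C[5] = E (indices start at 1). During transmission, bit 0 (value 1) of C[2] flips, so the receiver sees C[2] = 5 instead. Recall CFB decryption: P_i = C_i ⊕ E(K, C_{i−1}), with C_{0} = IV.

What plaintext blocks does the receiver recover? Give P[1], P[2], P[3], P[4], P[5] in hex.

Only C[2] changed, to 5. In CFB, a change in C_i flips the same bit in P_i and garbles P_{i+1}. Decrypting the received ciphertext:
P[1]: E(K, A) = D; 9 ⊕ D = 4.
P[2]: E(K, 9) = C; 5 ⊕ C = 9.
P[3]: E(K, 5) = 8; 1 ⊕ 8 = 9.
P[4]: E(K, 1) = 4; 3 ⊕ 4 = 7.
P[5]: E(K, 3) = 6; E ⊕ 6 = 8.
Blocks that differ from the original plaintext: P[2], P[3].

P[1] = 4, P[2] = 9, P[3] = 9, P[4] = 7, P[5] = 8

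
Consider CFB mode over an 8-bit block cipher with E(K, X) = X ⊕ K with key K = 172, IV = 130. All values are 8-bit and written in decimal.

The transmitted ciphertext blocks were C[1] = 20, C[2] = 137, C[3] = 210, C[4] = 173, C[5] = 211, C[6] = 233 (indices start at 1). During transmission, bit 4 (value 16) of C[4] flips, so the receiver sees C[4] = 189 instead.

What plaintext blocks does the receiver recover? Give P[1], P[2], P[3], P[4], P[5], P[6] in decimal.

P[1] = 58, P[2] = 49, P[3] = 247, P[4] = 195, P[5] = 194, P[6] = 150

CFB decryption: P_i = C_i ⊕ E(K, C_{i−1}), with C_{0} = IV.
Only C[4] changed, to 189. In CFB, a change in C_i flips the same bit in P_i and garbles P_{i+1}. Decrypting the received ciphertext:
P[1]: E(K, 130) = 46; 20 ⊕ 46 = 58.
P[2]: E(K, 20) = 184; 137 ⊕ 184 = 49.
P[3]: E(K, 137) = 37; 210 ⊕ 37 = 247.
P[4]: E(K, 210) = 126; 189 ⊕ 126 = 195.
P[5]: E(K, 189) = 17; 211 ⊕ 17 = 194.
P[6]: E(K, 211) = 127; 233 ⊕ 127 = 150.
Blocks that differ from the original plaintext: P[4], P[5].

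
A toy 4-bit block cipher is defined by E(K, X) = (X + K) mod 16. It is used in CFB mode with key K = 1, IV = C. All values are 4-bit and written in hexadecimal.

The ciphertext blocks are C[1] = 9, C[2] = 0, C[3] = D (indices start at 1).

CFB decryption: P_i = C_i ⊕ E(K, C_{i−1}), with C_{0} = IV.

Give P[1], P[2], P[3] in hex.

P[1] = 4, P[2] = A, P[3] = C

P[1]: E(K, C) = D; 9 ⊕ D = 4.
P[2]: E(K, 9) = A; 0 ⊕ A = A.
P[3]: E(K, 0) = 1; D ⊕ 1 = C.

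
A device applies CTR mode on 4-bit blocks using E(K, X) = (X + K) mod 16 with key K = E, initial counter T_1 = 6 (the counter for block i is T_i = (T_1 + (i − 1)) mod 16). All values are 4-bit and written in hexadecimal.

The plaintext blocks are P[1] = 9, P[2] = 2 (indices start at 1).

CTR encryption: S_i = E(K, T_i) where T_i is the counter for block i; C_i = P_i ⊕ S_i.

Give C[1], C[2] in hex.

C[1]: T = 6, S = E(K, T) = 4; 9 ⊕ 4 = D.
C[2]: T = 7, S = E(K, T) = 5; 2 ⊕ 5 = 7.

C[1] = D, C[2] = 7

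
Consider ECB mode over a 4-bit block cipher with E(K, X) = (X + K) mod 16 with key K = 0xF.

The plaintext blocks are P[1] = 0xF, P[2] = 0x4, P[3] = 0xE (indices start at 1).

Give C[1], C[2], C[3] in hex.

C[1] = 0xE, C[2] = 0x3, C[3] = 0xD

ECB encryption: C_i = E(K, P_i).
C[1]: E(K, 0xF) = 0xE.
C[2]: E(K, 0x4) = 0x3.
C[3]: E(K, 0xE) = 0xD.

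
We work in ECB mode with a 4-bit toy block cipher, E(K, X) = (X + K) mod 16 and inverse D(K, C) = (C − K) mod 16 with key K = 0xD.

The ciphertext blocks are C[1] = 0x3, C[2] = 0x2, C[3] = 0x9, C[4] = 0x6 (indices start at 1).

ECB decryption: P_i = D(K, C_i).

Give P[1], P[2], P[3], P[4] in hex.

P[1] = 0x6, P[2] = 0x5, P[3] = 0xC, P[4] = 0x9

P[1]: D(K, 0x3) = 0x6.
P[2]: D(K, 0x2) = 0x5.
P[3]: D(K, 0x9) = 0xC.
P[4]: D(K, 0x6) = 0x9.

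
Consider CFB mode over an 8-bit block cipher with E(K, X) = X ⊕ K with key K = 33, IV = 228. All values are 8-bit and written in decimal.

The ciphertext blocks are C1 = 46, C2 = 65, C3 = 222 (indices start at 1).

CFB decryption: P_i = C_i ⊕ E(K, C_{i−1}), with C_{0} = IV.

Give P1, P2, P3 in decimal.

P1: E(K, 228) = 197; 46 ⊕ 197 = 235.
P2: E(K, 46) = 15; 65 ⊕ 15 = 78.
P3: E(K, 65) = 96; 222 ⊕ 96 = 190.

P1 = 235, P2 = 78, P3 = 190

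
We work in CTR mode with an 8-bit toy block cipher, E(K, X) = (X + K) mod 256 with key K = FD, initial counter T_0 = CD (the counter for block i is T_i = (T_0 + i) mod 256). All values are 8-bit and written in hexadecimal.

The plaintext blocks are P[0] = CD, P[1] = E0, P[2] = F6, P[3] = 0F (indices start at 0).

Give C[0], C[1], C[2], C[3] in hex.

CTR encryption: S_i = E(K, T_i) where T_i is the counter for block i; C_i = P_i ⊕ S_i.
C[0]: T = CD, S = E(K, T) = CA; CD ⊕ CA = 07.
C[1]: T = CE, S = E(K, T) = CB; E0 ⊕ CB = 2B.
C[2]: T = CF, S = E(K, T) = CC; F6 ⊕ CC = 3A.
C[3]: T = D0, S = E(K, T) = CD; 0F ⊕ CD = C2.

C[0] = 07, C[1] = 2B, C[2] = 3A, C[3] = C2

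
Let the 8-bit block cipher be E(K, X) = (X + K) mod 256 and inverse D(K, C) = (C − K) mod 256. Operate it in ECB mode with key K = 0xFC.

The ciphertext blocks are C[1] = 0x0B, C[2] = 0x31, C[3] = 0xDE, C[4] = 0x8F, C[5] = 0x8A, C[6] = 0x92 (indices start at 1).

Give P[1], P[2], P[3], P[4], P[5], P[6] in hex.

ECB decryption: P_i = D(K, C_i).
P[1]: D(K, 0x0B) = 0x0F.
P[2]: D(K, 0x31) = 0x35.
P[3]: D(K, 0xDE) = 0xE2.
P[4]: D(K, 0x8F) = 0x93.
P[5]: D(K, 0x8A) = 0x8E.
P[6]: D(K, 0x92) = 0x96.

P[1] = 0x0F, P[2] = 0x35, P[3] = 0xE2, P[4] = 0x93, P[5] = 0x8E, P[6] = 0x96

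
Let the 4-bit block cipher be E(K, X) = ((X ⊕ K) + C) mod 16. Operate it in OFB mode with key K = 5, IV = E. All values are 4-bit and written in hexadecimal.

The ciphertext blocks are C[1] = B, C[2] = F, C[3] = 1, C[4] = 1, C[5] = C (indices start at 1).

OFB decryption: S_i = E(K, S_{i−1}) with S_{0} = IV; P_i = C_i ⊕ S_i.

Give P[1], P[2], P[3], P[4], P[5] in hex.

P[1]: S = E(K, E) = 7; B ⊕ 7 = C.
P[2]: S = E(K, 7) = E; F ⊕ E = 1.
P[3]: S = E(K, E) = 7; 1 ⊕ 7 = 6.
P[4]: S = E(K, 7) = E; 1 ⊕ E = F.
P[5]: S = E(K, E) = 7; C ⊕ 7 = B.

P[1] = C, P[2] = 1, P[3] = 6, P[4] = F, P[5] = B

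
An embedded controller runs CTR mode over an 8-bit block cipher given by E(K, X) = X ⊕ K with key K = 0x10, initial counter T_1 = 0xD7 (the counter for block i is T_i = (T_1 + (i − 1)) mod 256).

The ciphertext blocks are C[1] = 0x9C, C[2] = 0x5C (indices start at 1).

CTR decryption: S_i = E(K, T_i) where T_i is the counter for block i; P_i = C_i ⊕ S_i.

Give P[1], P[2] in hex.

P[1]: T = 0xD7, S = E(K, T) = 0xC7; 0x9C ⊕ 0xC7 = 0x5B.
P[2]: T = 0xD8, S = E(K, T) = 0xC8; 0x5C ⊕ 0xC8 = 0x94.

P[1] = 0x5B, P[2] = 0x94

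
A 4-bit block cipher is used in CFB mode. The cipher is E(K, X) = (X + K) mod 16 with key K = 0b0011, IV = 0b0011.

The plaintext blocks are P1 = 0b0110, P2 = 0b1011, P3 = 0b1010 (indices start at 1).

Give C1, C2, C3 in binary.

CFB encryption: C_i = P_i ⊕ E(K, C_{i−1}), with C_{0} = IV.
C1: E(K, 0b0011) = 0b0110; 0b0110 ⊕ 0b0110 = 0b0000.
C2: E(K, 0b0000) = 0b0011; 0b1011 ⊕ 0b0011 = 0b1000.
C3: E(K, 0b1000) = 0b1011; 0b1010 ⊕ 0b1011 = 0b0001.

C1 = 0b0000, C2 = 0b1000, C3 = 0b0001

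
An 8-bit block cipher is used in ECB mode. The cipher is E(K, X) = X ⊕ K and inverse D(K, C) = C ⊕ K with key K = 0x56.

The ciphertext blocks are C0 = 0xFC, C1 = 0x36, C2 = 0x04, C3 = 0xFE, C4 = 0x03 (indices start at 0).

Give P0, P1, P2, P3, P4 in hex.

ECB decryption: P_i = D(K, C_i).
P0: D(K, 0xFC) = 0xAA.
P1: D(K, 0x36) = 0x60.
P2: D(K, 0x04) = 0x52.
P3: D(K, 0xFE) = 0xA8.
P4: D(K, 0x03) = 0x55.

P0 = 0xAA, P1 = 0x60, P2 = 0x52, P3 = 0xA8, P4 = 0x55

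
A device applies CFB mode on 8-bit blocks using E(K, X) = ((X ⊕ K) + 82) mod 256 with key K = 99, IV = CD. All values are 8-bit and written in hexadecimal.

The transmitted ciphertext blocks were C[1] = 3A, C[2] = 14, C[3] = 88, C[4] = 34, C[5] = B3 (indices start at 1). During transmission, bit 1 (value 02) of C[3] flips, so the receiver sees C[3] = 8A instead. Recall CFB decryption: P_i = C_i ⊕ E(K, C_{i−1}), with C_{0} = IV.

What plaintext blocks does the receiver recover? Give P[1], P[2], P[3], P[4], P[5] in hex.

Only C[3] changed, to 8A. In CFB, a change in C_i flips the same bit in P_i and garbles P_{i+1}. Decrypting the received ciphertext:
P[1]: E(K, CD) = D6; 3A ⊕ D6 = EC.
P[2]: E(K, 3A) = 25; 14 ⊕ 25 = 31.
P[3]: E(K, 14) = 0F; 8A ⊕ 0F = 85.
P[4]: E(K, 8A) = 95; 34 ⊕ 95 = A1.
P[5]: E(K, 34) = 2F; B3 ⊕ 2F = 9C.
Blocks that differ from the original plaintext: P[3], P[4].

P[1] = EC, P[2] = 31, P[3] = 85, P[4] = A1, P[5] = 9C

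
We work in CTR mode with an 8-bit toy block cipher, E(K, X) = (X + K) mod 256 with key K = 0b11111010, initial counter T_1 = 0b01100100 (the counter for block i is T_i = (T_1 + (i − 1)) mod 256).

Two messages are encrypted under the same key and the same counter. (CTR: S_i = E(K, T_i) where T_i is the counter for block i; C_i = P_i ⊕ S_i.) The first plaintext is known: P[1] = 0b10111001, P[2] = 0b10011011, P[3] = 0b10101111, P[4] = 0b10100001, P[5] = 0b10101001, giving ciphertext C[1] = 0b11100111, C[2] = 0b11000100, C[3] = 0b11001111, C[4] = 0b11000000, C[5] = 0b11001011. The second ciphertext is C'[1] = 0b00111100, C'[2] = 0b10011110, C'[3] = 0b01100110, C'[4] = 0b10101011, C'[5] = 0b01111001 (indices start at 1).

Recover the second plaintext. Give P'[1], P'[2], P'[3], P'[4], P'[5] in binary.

In CTR with a reused counter, both messages share the same keystream S_i, so C_i ⊕ C'_i = P_i ⊕ P'_i and thus P'_i = P_i ⊕ C_i ⊕ C'_i.
P'[1]: 0b10111001 ⊕ 0b11100111 ⊕ 0b00111100 = 0b01100010.
P'[2]: 0b10011011 ⊕ 0b11000100 ⊕ 0b10011110 = 0b11000001.
P'[3]: 0b10101111 ⊕ 0b11001111 ⊕ 0b01100110 = 0b00000110.
P'[4]: 0b10100001 ⊕ 0b11000000 ⊕ 0b10101011 = 0b11001010.
P'[5]: 0b10101001 ⊕ 0b11001011 ⊕ 0b01111001 = 0b00011011.

P'[1] = 0b01100010, P'[2] = 0b11000001, P'[3] = 0b00000110, P'[4] = 0b11001010, P'[5] = 0b00011011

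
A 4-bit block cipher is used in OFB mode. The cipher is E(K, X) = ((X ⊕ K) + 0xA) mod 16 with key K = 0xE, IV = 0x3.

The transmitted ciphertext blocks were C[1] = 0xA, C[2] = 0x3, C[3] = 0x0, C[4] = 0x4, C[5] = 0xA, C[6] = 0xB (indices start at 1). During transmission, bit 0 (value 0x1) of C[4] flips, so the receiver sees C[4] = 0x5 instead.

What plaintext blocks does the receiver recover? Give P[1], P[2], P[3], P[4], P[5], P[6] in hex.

P[1] = 0xD, P[2] = 0x0, P[3] = 0x7, P[4] = 0x6, P[5] = 0xD, P[6] = 0x8

OFB decryption: S_i = E(K, S_{i−1}) with S_{0} = IV; P_i = C_i ⊕ S_i.
Only C[4] changed, to 0x5. In OFB, a change in C_i flips the same bit in P_i only; the keystream is unaffected. Decrypting the received ciphertext:
P[1]: S = E(K, 0x3) = 0x7; 0xA ⊕ 0x7 = 0xD.
P[2]: S = E(K, 0x7) = 0x3; 0x3 ⊕ 0x3 = 0x0.
P[3]: S = E(K, 0x3) = 0x7; 0x0 ⊕ 0x7 = 0x7.
P[4]: S = E(K, 0x7) = 0x3; 0x5 ⊕ 0x3 = 0x6.
P[5]: S = E(K, 0x3) = 0x7; 0xA ⊕ 0x7 = 0xD.
P[6]: S = E(K, 0x7) = 0x3; 0xB ⊕ 0x3 = 0x8.
Blocks that differ from the original plaintext: P[4].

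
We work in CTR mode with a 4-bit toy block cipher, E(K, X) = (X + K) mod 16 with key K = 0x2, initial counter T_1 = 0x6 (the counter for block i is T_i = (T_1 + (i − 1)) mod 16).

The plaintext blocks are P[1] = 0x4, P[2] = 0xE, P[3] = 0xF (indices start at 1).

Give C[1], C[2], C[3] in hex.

C[1] = 0xC, C[2] = 0x7, C[3] = 0x5

CTR encryption: S_i = E(K, T_i) where T_i is the counter for block i; C_i = P_i ⊕ S_i.
C[1]: T = 0x6, S = E(K, T) = 0x8; 0x4 ⊕ 0x8 = 0xC.
C[2]: T = 0x7, S = E(K, T) = 0x9; 0xE ⊕ 0x9 = 0x7.
C[3]: T = 0x8, S = E(K, T) = 0xA; 0xF ⊕ 0xA = 0x5.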